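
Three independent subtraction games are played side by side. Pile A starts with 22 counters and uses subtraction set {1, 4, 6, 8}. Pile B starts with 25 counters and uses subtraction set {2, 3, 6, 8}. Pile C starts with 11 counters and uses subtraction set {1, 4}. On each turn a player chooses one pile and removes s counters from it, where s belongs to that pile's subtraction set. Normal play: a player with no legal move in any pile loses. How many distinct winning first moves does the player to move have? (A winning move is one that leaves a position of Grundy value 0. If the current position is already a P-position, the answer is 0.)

6

Pile A, S = {1, 4, 6, 8}:
G(0) = 0
G(1) = mex{0} = 1
G(2) = mex{1} = 0
G(3) = mex{0} = 1
G(4) = mex{1,0} = 2
G(5) = mex{2,1} = 0
G(6) = mex{0,0,0} = 1
G(7) = mex{1,1,1} = 0
G(8) = mex{0,2,0,0} = 1
G(9) = mex{1,0,1,1} = 2
G(10) = mex{2,1,2,0} = 3
G(11) = mex{3,0,0,1} = 2
G(12) = mex{2,1,1,2} = 0
G(13) = mex{0,2,0,0} = 1
G(14) = mex{1,3,1,1} = 0
G(15) = mex{0,2,2,0} = 1
G(16) = mex{1,0,3,1} = 2
G(17) = mex{2,1,2,2} = 0
G(18) = mex{0,0,0,3} = 1
G(19) = mex{1,1,1,2} = 0
G(20) = mex{0,2,0,0} = 1
G(21) = mex{1,0,1,1} = 2
G(22) = mex{2,1,2,0} = 3
G_A(22) = 3.
Pile B, S = {2, 3, 6, 8}:
G(0) = 0
G(1) = mex{} = 0
G(2) = mex{0} = 1
G(3) = mex{0,0} = 1
G(4) = mex{1,0} = 2
G(5) = mex{1,1} = 0
G(6) = mex{2,1,0} = 3
G(7) = mex{0,2,0} = 1
G(8) = mex{3,0,1,0} = 2
G(9) = mex{1,3,1,0} = 2
G(10) = mex{2,1,2,1} = 0
G(11) = mex{2,2,0,1} = 3
G(12) = mex{0,2,3,2} = 1
G(13) = mex{3,0,1,0} = 2
G(14) = mex{1,3,2,3} = 0
G(15) = mex{2,1,2,1} = 0
G(16) = mex{0,2,0,2} = 1
G(17) = mex{0,0,3,2} = 1
G(18) = mex{1,0,1,0} = 2
G(19) = mex{1,1,2,3} = 0
G(20) = mex{2,1,0,1} = 3
G(21) = mex{0,2,0,2} = 1
G(22) = mex{3,0,1,0} = 2
G(23) = mex{1,3,1,0} = 2
G(24) = mex{2,1,2,1} = 0
G(25) = mex{2,2,0,1} = 3
G_B(25) = 3.
Pile C, S = {1, 4}:
n :  0  1  2  3  4  5  6  7  8  9 10 11
G :  0  1  0  1  2  0  1  0  1  2  0  1
G_C(11) = 1.
Combined Grundy value = 3 ⊕ 3 ⊕ 1 = 1.
A winning move leaves total XOR = 0, i.e. changes one component's Grundy value g to g ⊕ X where X is the current total.
Pile A: need g' = 3⊕1 = 2. Options: 22−1→G=2, 22−4→G=1, 22−6→G=2, 22−8→G=0. Hits: 2.
Pile B: need g' = 3⊕1 = 2. Options: 25−2→G=2, 25−3→G=2, 25−6→G=0, 25−8→G=1. Hits: 2.
Pile C: need g' = 1⊕1 = 0. Options: 11−1→G=0, 11−4→G=0. Hits: 2.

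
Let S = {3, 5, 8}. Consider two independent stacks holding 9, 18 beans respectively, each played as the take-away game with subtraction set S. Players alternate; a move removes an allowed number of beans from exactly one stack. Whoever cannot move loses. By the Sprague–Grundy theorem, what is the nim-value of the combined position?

1

All stacks use S = {3, 5, 8}:
G(0) = 0
G(1) = mex{} = 0
G(2) = mex{} = 0
G(3) = mex{0} = 1
G(4) = mex{0} = 1
G(5) = mex{0,0} = 1
G(6) = mex{1,0} = 2
G(7) = mex{1,0} = 2
G(8) = mex{1,1,0} = 2
G(9) = mex{2,1,0} = 3
G(10) = mex{2,1,0} = 3
G(11) = mex{2,2,1} = 0
G(12) = mex{3,2,1} = 0
G(13) = mex{3,2,1} = 0
G(14) = mex{0,3,2} = 1
G(15) = mex{0,3,2} = 1
G(16) = mex{0,0,2} = 1
G(17) = mex{1,0,3} = 2
G(18) = mex{1,0,3} = 2
Stack A: G(9) = 3.
Stack B: G(18) = 2.
Combined Grundy value = 3 ⊕ 2 = 1.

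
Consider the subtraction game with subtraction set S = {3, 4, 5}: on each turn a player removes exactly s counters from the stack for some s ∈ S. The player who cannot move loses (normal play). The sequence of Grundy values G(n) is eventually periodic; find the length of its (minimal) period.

n :  0  1  2  3  4  5  6  7  8  9 10 11 12 13 14 15 16 17
G :  0  0  0  1  1  1  2  2  0  0  0  1  1  1  2  2  0  0
G(n+8) = G(n) holds for n = 0,…,4 (a full window of length max(S) = 5), so the sequence is purely periodic with period 8.

8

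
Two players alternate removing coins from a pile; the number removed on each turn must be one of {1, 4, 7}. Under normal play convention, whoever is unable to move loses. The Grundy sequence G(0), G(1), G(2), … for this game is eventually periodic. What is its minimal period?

8

n :  0  1  2  3  4  5  6  7  8  9 10 11 12 13 14 15 16 17
G :  0  1  0  1  2  0  1  2  0  1  0  1  2  0  1  2  0  1
G(n+8) = G(n) holds for n = 0,…,6 (a full window of length max(S) = 7), so the sequence is purely periodic with period 8.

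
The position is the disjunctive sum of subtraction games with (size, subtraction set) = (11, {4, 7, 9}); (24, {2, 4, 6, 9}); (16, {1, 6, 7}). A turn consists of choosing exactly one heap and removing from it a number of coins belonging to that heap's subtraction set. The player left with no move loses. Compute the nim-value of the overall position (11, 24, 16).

2

Heap A, S = {4, 7, 9}:
G(0) = 0
G(1) = mex{} = 0
G(2) = mex{} = 0
G(3) = mex{} = 0
G(4) = mex{0} = 1
G(5) = mex{0} = 1
G(6) = mex{0} = 1
G(7) = mex{0,0} = 1
G(8) = mex{1,0} = 2
G(9) = mex{1,0,0} = 2
G(10) = mex{1,0,0} = 2
G(11) = mex{1,1,0} = 2
G_A(11) = 2.
Heap B, S = {2, 4, 6, 9}:
n :  0  1  2  3  4  5  6  7  8  9 10 11 12 13 14 15 16 17 18 19 20 21 22 23 24
G :  0  0  1  1  2  2  3  3  0  4  1  0  2  1  3  2  0  3  1  0  2  1  3  2  0
G_B(24) = 0.
Heap C, S = {1, 6, 7}:
n :  0  1  2  3  4  5  6  7  8  9 10 11 12 13 14 15 16
G :  0  1  0  1  0  1  2  3  2  3  2  3  0  1  0  1  0
G_C(16) = 0.
Combined Grundy value = 2 ⊕ 0 ⊕ 0 = 2.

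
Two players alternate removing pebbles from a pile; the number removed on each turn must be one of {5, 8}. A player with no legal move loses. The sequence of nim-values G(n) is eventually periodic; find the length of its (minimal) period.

G(0) = 0
G(1) = mex{} = 0
G(2) = mex{} = 0
G(3) = mex{} = 0
G(4) = mex{} = 0
G(5) = mex{0} = 1
G(6) = mex{0} = 1
G(7) = mex{0} = 1
G(8) = mex{0,0} = 1
G(9) = mex{0,0} = 1
G(10) = mex{1,0} = 2
G(11) = mex{1,0} = 2
G(12) = mex{1,0} = 2
G(13) = mex{1,1} = 0
G(14) = mex{1,1} = 0
G(15) = mex{2,1} = 0
G(16) = mex{2,1} = 0
G(17) = mex{2,1} = 0
G(18) = mex{0,2} = 1
G(19) = mex{0,2} = 1
G(20) = mex{0,2} = 1
G(21) = mex{0,0} = 1
G(22) = mex{0,0} = 1
G(23) = mex{1,0} = 2
G(24) = mex{1,0} = 2
G(25) = mex{1,0} = 2
G(26) = mex{1,1} = 0
G(27) = mex{1,1} = 0
G(n+13) = G(n) holds for n = 0,…,7 (a full window of length max(S) = 8), so the sequence is purely periodic with period 13.

13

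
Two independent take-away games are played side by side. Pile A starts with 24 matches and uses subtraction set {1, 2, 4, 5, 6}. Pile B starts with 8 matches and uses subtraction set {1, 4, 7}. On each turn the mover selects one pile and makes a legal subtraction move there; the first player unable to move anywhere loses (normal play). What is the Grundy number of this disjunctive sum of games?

Pile A, S = {1, 2, 4, 5, 6}:
n :  0  1  2  3  4  5  6  7  8  9 10 11 12 13 14 15 16 17 18 19 20 21 22 23 24
G :  0  1  2  0  1  2  3  4  5  3  0  1  2  0  1  2  3  4  5  3  0  1  2  0  1
G_A(24) = 1.
Pile B, S = {1, 4, 7}:
G(0) = 0
G(1) = mex{0} = 1
G(2) = mex{1} = 0
G(3) = mex{0} = 1
G(4) = mex{1,0} = 2
G(5) = mex{2,1} = 0
G(6) = mex{0,0} = 1
G(7) = mex{1,1,0} = 2
G(8) = mex{2,2,1} = 0
G_B(8) = 0.
Combined Grundy value = 1 ⊕ 0 = 1.

1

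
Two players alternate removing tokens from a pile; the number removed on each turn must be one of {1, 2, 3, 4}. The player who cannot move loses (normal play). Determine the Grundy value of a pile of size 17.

n :  0  1  2  3  4  5  6  7  8  9 10 11 12 13 14 15 16 17
G :  0  1  2  3  4  0  1  2  3  4  0  1  2  3  4  0  1  2

2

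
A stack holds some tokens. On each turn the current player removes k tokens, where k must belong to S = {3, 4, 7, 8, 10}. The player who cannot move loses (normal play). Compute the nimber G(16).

1

n :  0  1  2  3  4  5  6  7  8  9 10 11 12 13 14 15 16
G :  0  0  0  1  1  1  2  2  2  3  3  3  4  0  0  0  1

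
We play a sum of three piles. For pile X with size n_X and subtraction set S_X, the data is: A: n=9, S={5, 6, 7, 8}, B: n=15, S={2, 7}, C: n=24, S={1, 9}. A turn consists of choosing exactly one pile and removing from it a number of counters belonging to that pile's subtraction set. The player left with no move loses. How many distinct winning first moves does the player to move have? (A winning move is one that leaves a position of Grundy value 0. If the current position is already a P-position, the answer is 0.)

Pile A, S = {5, 6, 7, 8}:
n : 0 1 2 3 4 5 6 7 8 9
G : 0 0 0 0 0 1 1 1 1 1
G_A(9) = 1.
Pile B, S = {2, 7}:
G(0) = 0
G(1) = mex{} = 0
G(2) = mex{0} = 1
G(3) = mex{0} = 1
G(4) = mex{1} = 0
G(5) = mex{1} = 0
G(6) = mex{0} = 1
G(7) = mex{0,0} = 1
G(8) = mex{1,0} = 2
G(9) = mex{1,1} = 0
G(10) = mex{2,1} = 0
G(11) = mex{0,0} = 1
G(12) = mex{0,0} = 1
G(13) = mex{1,1} = 0
G(14) = mex{1,1} = 0
G(15) = mex{0,2} = 1
G_B(15) = 1.
Pile C, S = {1, 9}:
n :  0  1  2  3  4  5  6  7  8  9 10 11 12 13 14 15 16 17 18 19 20 21 22 23 24
G :  0  1  0  1  0  1  0  1  0  1  0  1  0  1  0  1  0  1  0  1  0  1  0  1  0
G_C(24) = 0.
Combined Grundy value = 1 ⊕ 1 ⊕ 0 = 0.
A winning move leaves total XOR = 0, i.e. changes one component's Grundy value g to g ⊕ X where X is the current total.
Pile A: target g' = 1⊕0 = 1, but every legal move changes the Grundy value (mex property), so 0 moves.
Pile B: target g' = 1⊕0 = 1, but every legal move changes the Grundy value (mex property), so 0 moves.
Pile C: target g' = 0⊕0 = 0, but every legal move changes the Grundy value (mex property), so 0 moves.

0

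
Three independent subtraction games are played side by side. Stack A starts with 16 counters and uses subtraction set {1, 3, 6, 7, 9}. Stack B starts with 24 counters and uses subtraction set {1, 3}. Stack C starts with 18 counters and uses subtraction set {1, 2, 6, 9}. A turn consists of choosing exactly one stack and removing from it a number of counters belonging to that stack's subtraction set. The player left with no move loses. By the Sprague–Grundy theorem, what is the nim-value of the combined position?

1

Stack A, S = {1, 3, 6, 7, 9}:
G(0) = 0
G(1) = mex{0} = 1
G(2) = mex{1} = 0
G(3) = mex{0,0} = 1
G(4) = mex{1,1} = 0
G(5) = mex{0,0} = 1
G(6) = mex{1,1,0} = 2
G(7) = mex{2,0,1,0} = 3
G(8) = mex{3,1,0,1} = 2
G(9) = mex{2,2,1,0,0} = 3
G(10) = mex{3,3,0,1,1} = 2
G(11) = mex{2,2,1,0,0} = 3
G(12) = mex{3,3,2,1,1} = 0
G(13) = mex{0,2,3,2,0} = 1
G(14) = mex{1,3,2,3,1} = 0
G(15) = mex{0,0,3,2,2} = 1
G(16) = mex{1,1,2,3,3} = 0
G_A(16) = 0.
Stack B, S = {1, 3}:
G(0) = 0
G(1) = mex{0} = 1
G(2) = mex{1} = 0
G(3) = mex{0,0} = 1
G(4) = mex{1,1} = 0
G(5) = mex{0,0} = 1
G(6) = mex{1,1} = 0
G(7) = mex{0,0} = 1
G(8) = mex{1,1} = 0
G(9) = mex{0,0} = 1
G(10) = mex{1,1} = 0
G(11) = mex{0,0} = 1
G(12) = mex{1,1} = 0
G(13) = mex{0,0} = 1
G(14) = mex{1,1} = 0
G(15) = mex{0,0} = 1
G(16) = mex{1,1} = 0
G(17) = mex{0,0} = 1
G(18) = mex{1,1} = 0
G(19) = mex{0,0} = 1
G(20) = mex{1,1} = 0
G(21) = mex{0,0} = 1
G(22) = mex{1,1} = 0
G(23) = mex{0,0} = 1
G(24) = mex{1,1} = 0
G_B(24) = 0.
Stack C, S = {1, 2, 6, 9}:
n :  0  1  2  3  4  5  6  7  8  9 10 11 12 13 14 15 16 17 18
G :  0  1  2  0  1  2  3  0  1  2  0  1  2  3  0  1  2  0  1
G_C(18) = 1.
Combined Grundy value = 0 ⊕ 0 ⊕ 1 = 1.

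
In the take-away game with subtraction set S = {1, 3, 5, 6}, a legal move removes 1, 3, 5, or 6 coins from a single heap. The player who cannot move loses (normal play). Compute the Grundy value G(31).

3

G(0) = 0
G(1) = mex{0} = 1
G(2) = mex{1} = 0
G(3) = mex{0,0} = 1
G(4) = mex{1,1} = 0
G(5) = mex{0,0,0} = 1
G(6) = mex{1,1,1,0} = 2
G(7) = mex{2,0,0,1} = 3
G(8) = mex{3,1,1,0} = 2
G(9) = mex{2,2,0,1} = 3
G(10) = mex{3,3,1,0} = 2
G(11) = mex{2,2,2,1} = 0
G(12) = mex{0,3,3,2} = 1
G(13) = mex{1,2,2,3} = 0
G(14) = mex{0,0,3,2} = 1
G(15) = mex{1,1,2,3} = 0
G(16) = mex{0,0,0,2} = 1
G(17) = mex{1,1,1,0} = 2
G(18) = mex{2,0,0,1} = 3
G(19) = mex{3,1,1,0} = 2
G(20) = mex{2,2,0,1} = 3
G(21) = mex{3,3,1,0} = 2
G(22) = mex{2,2,2,1} = 0
G(23) = mex{0,3,3,2} = 1
G(24) = mex{1,2,2,3} = 0
G(25) = mex{0,0,3,2} = 1
G(26) = mex{1,1,2,3} = 0
G(27) = mex{0,0,0,2} = 1
G(28) = mex{1,1,1,0} = 2
G(29) = mex{2,0,0,1} = 3
G(30) = mex{3,1,1,0} = 2
G(31) = mex{2,2,0,1} = 3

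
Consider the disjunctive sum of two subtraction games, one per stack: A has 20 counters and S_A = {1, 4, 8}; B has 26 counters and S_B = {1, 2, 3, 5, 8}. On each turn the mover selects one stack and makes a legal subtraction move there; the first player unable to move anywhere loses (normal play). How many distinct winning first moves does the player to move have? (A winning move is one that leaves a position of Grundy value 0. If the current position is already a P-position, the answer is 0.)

3

Stack A, S = {1, 4, 8}:
n :  0  1  2  3  4  5  6  7  8  9 10 11 12 13 14 15 16 17 18 19 20
G :  0  1  0  1  2  0  1  0  1  2  3  2  0  1  0  1  2  0  1  0  1
G_A(20) = 1.
Stack B, S = {1, 2, 3, 5, 8}:
n :  0  1  2  3  4  5  6  7  8  9 10 11 12 13 14 15 16 17 18 19 20 21 22 23 24 25 26
G :  0  1  2  3  0  1  2  3  4  5  0  1  2  3  0  1  2  3  4  5  0  1  2  3  0  1  2
G_B(26) = 2.
Combined Grundy value = 1 ⊕ 2 = 3.
A winning move leaves total XOR = 0, i.e. changes one component's Grundy value g to g ⊕ X where X is the current total.
Stack A: need g' = 1⊕3 = 2. Options: 20−1→G=0, 20−4→G=2, 20−8→G=0. Hits: 1.
Stack B: need g' = 2⊕3 = 1. Options: 26−1→G=1, 26−2→G=0, 26−3→G=3, 26−5→G=1, 26−8→G=4. Hits: 2.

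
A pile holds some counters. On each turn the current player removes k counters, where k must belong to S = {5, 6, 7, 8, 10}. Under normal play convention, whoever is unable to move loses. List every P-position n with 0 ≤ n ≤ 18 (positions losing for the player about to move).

0, 1, 2, 3, 4, 15, 16, 17, 18

G(0) = 0
G(1) = mex{} = 0
G(2) = mex{} = 0
G(3) = mex{} = 0
G(4) = mex{} = 0
G(5) = mex{0} = 1
G(6) = mex{0,0} = 1
G(7) = mex{0,0,0} = 1
G(8) = mex{0,0,0,0} = 1
G(9) = mex{0,0,0,0} = 1
G(10) = mex{1,0,0,0,0} = 2
G(11) = mex{1,1,0,0,0} = 2
G(12) = mex{1,1,1,0,0} = 2
G(13) = mex{1,1,1,1,0} = 2
G(14) = mex{1,1,1,1,0} = 2
G(15) = mex{2,1,1,1,1} = 0
G(16) = mex{2,2,1,1,1} = 0
G(17) = mex{2,2,2,1,1} = 0
G(18) = mex{2,2,2,2,1} = 0
P-positions are exactly the n with G(n) = 0.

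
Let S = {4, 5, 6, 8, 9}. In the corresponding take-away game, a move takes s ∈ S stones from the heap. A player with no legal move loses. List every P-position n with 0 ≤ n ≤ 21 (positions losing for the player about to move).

0, 1, 2, 3, 13, 14, 15, 16

G(0) = 0
G(1) = mex{} = 0
G(2) = mex{} = 0
G(3) = mex{} = 0
G(4) = mex{0} = 1
G(5) = mex{0,0} = 1
G(6) = mex{0,0,0} = 1
G(7) = mex{0,0,0} = 1
G(8) = mex{1,0,0,0} = 2
G(9) = mex{1,1,0,0,0} = 2
G(10) = mex{1,1,1,0,0} = 2
G(11) = mex{1,1,1,0,0} = 2
G(12) = mex{2,1,1,1,0} = 3
G(13) = mex{2,2,1,1,1} = 0
G(14) = mex{2,2,2,1,1} = 0
G(15) = mex{2,2,2,1,1} = 0
G(16) = mex{3,2,2,2,1} = 0
G(17) = mex{0,3,2,2,2} = 1
G(18) = mex{0,0,3,2,2} = 1
G(19) = mex{0,0,0,2,2} = 1
G(20) = mex{0,0,0,3,2} = 1
G(21) = mex{1,0,0,0,3} = 2
P-positions are exactly the n with G(n) = 0.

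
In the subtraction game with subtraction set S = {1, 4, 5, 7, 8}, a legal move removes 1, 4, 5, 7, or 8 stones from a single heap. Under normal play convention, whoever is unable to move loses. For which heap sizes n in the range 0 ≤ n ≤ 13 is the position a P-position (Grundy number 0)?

0, 2, 11, 13

n :  0  1  2  3  4  5  6  7  8  9 10 11 12 13
G :  0  1  0  1  2  3  2  3  4  5  4  0  1  0
P-positions are exactly the n with G(n) = 0.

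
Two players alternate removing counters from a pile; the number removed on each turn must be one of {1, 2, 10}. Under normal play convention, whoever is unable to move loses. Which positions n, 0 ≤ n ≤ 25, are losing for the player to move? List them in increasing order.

n :  0  1  2  3  4  5  6  7  8  9 10 11 12 13 14 15 16 17 18 19 20 21 22 23 24 25
G :  0  1  2  0  1  2  0  1  2  0  1  2  0  1  2  0  1  2  0  1  2  0  1  2  0  1
P-positions are exactly the n with G(n) = 0.

0, 3, 6, 9, 12, 15, 18, 21, 24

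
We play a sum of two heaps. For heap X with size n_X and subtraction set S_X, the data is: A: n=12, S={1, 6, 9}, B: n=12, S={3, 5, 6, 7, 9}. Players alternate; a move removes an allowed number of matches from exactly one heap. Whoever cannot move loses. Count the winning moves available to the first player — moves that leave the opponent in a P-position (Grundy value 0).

0

Heap A, S = {1, 6, 9}:
G(0) = 0
G(1) = mex{0} = 1
G(2) = mex{1} = 0
G(3) = mex{0} = 1
G(4) = mex{1} = 0
G(5) = mex{0} = 1
G(6) = mex{1,0} = 2
G(7) = mex{2,1} = 0
G(8) = mex{0,0} = 1
G(9) = mex{1,1,0} = 2
G(10) = mex{2,0,1} = 3
G(11) = mex{3,1,0} = 2
G(12) = mex{2,2,1} = 0
G_A(12) = 0.
Heap B, S = {3, 5, 6, 7, 9}:
n :  0  1  2  3  4  5  6  7  8  9 10 11 12
G :  0  0  0  1  1  1  2  2  2  3  3  3  0
G_B(12) = 0.
Combined Grundy value = 0 ⊕ 0 = 0.
A winning move leaves total XOR = 0, i.e. changes one component's Grundy value g to g ⊕ X where X is the current total.
Heap A: target g' = 0⊕0 = 0, but every legal move changes the Grundy value (mex property), so 0 moves.
Heap B: target g' = 0⊕0 = 0, but every legal move changes the Grundy value (mex property), so 0 moves.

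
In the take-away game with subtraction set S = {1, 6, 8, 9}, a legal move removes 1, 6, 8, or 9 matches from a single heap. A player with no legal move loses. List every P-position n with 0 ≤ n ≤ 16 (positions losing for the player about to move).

0, 2, 4, 7, 14

G(0) = 0
G(1) = mex{0} = 1
G(2) = mex{1} = 0
G(3) = mex{0} = 1
G(4) = mex{1} = 0
G(5) = mex{0} = 1
G(6) = mex{1,0} = 2
G(7) = mex{2,1} = 0
G(8) = mex{0,0,0} = 1
G(9) = mex{1,1,1,0} = 2
G(10) = mex{2,0,0,1} = 3
G(11) = mex{3,1,1,0} = 2
G(12) = mex{2,2,0,1} = 3
G(13) = mex{3,0,1,0} = 2
G(14) = mex{2,1,2,1} = 0
G(15) = mex{0,2,0,2} = 1
G(16) = mex{1,3,1,0} = 2
P-positions are exactly the n with G(n) = 0.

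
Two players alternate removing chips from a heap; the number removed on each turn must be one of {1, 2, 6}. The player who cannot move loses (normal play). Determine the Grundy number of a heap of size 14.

G(0) = 0
G(1) = mex{0} = 1
G(2) = mex{1,0} = 2
G(3) = mex{2,1} = 0
G(4) = mex{0,2} = 1
G(5) = mex{1,0} = 2
G(6) = mex{2,1,0} = 3
G(7) = mex{3,2,1} = 0
G(8) = mex{0,3,2} = 1
G(9) = mex{1,0,0} = 2
G(10) = mex{2,1,1} = 0
G(11) = mex{0,2,2} = 1
G(12) = mex{1,0,3} = 2
G(13) = mex{2,1,0} = 3
G(14) = mex{3,2,1} = 0

0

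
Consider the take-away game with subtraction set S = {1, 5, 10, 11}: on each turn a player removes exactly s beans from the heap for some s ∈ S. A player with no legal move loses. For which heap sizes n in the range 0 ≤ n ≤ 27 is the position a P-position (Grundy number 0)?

G(0) = 0
G(1) = mex{0} = 1
G(2) = mex{1} = 0
G(3) = mex{0} = 1
G(4) = mex{1} = 0
G(5) = mex{0,0} = 1
G(6) = mex{1,1} = 0
G(7) = mex{0,0} = 1
G(8) = mex{1,1} = 0
G(9) = mex{0,0} = 1
G(10) = mex{1,1,0} = 2
G(11) = mex{2,0,1,0} = 3
G(12) = mex{3,1,0,1} = 2
G(13) = mex{2,0,1,0} = 3
G(14) = mex{3,1,0,1} = 2
G(15) = mex{2,2,1,0} = 3
G(16) = mex{3,3,0,1} = 2
G(17) = mex{2,2,1,0} = 3
G(18) = mex{3,3,0,1} = 2
G(19) = mex{2,2,1,0} = 3
G(20) = mex{3,3,2,1} = 0
G(21) = mex{0,2,3,2} = 1
G(22) = mex{1,3,2,3} = 0
G(23) = mex{0,2,3,2} = 1
G(24) = mex{1,3,2,3} = 0
G(25) = mex{0,0,3,2} = 1
G(26) = mex{1,1,2,3} = 0
G(27) = mex{0,0,3,2} = 1
P-positions are exactly the n with G(n) = 0.

0, 2, 4, 6, 8, 20, 22, 24, 26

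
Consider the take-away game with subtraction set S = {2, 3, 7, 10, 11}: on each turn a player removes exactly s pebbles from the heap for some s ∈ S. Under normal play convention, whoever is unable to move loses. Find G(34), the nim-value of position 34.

1

G(0) = 0
G(1) = mex{} = 0
G(2) = mex{0} = 1
G(3) = mex{0,0} = 1
G(4) = mex{1,0} = 2
G(5) = mex{1,1} = 0
G(6) = mex{2,1} = 0
G(7) = mex{0,2,0} = 1
G(8) = mex{0,0,0} = 1
G(9) = mex{1,0,1} = 2
G(10) = mex{1,1,1,0} = 2
G(11) = mex{2,1,2,0,0} = 3
G(12) = mex{2,2,0,1,0} = 3
G(13) = mex{3,2,0,1,1} = 4
G(14) = mex{3,3,1,2,1} = 0
G(15) = mex{4,3,1,0,2} = 5
G(16) = mex{0,4,2,0,0} = 1
G(17) = mex{5,0,2,1,0} = 3
G(18) = mex{1,5,3,1,1} = 0
G(19) = mex{3,1,3,2,1} = 0
G(20) = mex{0,3,4,2,2} = 1
G(21) = mex{0,0,0,3,2} = 1
G(22) = mex{1,0,5,3,3} = 2
G(23) = mex{1,1,1,4,3} = 0
G(24) = mex{2,1,3,0,4} = 5
G(25) = mex{0,2,0,5,0} = 1
G(26) = mex{5,0,0,1,5} = 2
G(27) = mex{1,5,1,3,1} = 0
G(28) = mex{2,1,1,0,3} = 4
G(29) = mex{0,2,2,0,0} = 1
G(30) = mex{4,0,0,1,0} = 2
G(31) = mex{1,4,5,1,1} = 0
G(32) = mex{2,1,1,2,1} = 0
G(33) = mex{0,2,2,0,2} = 1
G(34) = mex{0,0,0,5,0} = 1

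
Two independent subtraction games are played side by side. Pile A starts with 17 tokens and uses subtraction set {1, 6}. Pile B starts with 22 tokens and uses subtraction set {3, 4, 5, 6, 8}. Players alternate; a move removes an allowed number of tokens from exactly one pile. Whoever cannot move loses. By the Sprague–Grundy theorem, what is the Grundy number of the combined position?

1

Pile A, S = {1, 6}:
G(0) = 0
G(1) = mex{0} = 1
G(2) = mex{1} = 0
G(3) = mex{0} = 1
G(4) = mex{1} = 0
G(5) = mex{0} = 1
G(6) = mex{1,0} = 2
G(7) = mex{2,1} = 0
G(8) = mex{0,0} = 1
G(9) = mex{1,1} = 0
G(10) = mex{0,0} = 1
G(11) = mex{1,1} = 0
G(12) = mex{0,2} = 1
G(13) = mex{1,0} = 2
G(14) = mex{2,1} = 0
G(15) = mex{0,0} = 1
G(16) = mex{1,1} = 0
G(17) = mex{0,0} = 1
G_A(17) = 1.
Pile B, S = {3, 4, 5, 6, 8}:
n :  0  1  2  3  4  5  6  7  8  9 10 11 12 13 14 15 16 17 18 19 20 21 22
G :  0  0  0  1  1  1  2  2  2  3  3  0  0  0  1  1  1  2  2  2  3  3  0
G_B(22) = 0.
Combined Grundy value = 1 ⊕ 0 = 1.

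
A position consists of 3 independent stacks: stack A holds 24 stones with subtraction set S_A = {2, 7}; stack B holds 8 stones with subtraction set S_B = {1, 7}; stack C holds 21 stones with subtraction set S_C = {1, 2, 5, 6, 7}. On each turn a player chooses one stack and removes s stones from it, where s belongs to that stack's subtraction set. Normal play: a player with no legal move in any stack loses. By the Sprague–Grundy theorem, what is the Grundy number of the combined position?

Stack A, S = {2, 7}:
G(0) = 0
G(1) = mex{} = 0
G(2) = mex{0} = 1
G(3) = mex{0} = 1
G(4) = mex{1} = 0
G(5) = mex{1} = 0
G(6) = mex{0} = 1
G(7) = mex{0,0} = 1
G(8) = mex{1,0} = 2
G(9) = mex{1,1} = 0
G(10) = mex{2,1} = 0
G(11) = mex{0,0} = 1
G(12) = mex{0,0} = 1
G(13) = mex{1,1} = 0
G(14) = mex{1,1} = 0
G(15) = mex{0,2} = 1
G(16) = mex{0,0} = 1
G(17) = mex{1,0} = 2
G(18) = mex{1,1} = 0
G(19) = mex{2,1} = 0
G(20) = mex{0,0} = 1
G(21) = mex{0,0} = 1
G(22) = mex{1,1} = 0
G(23) = mex{1,1} = 0
G(24) = mex{0,2} = 1
G_A(24) = 1.
Stack B, S = {1, 7}:
G(0) = 0
G(1) = mex{0} = 1
G(2) = mex{1} = 0
G(3) = mex{0} = 1
G(4) = mex{1} = 0
G(5) = mex{0} = 1
G(6) = mex{1} = 0
G(7) = mex{0,0} = 1
G(8) = mex{1,1} = 0
G_B(8) = 0.
Stack C, S = {1, 2, 5, 6, 7}:
n :  0  1  2  3  4  5  6  7  8  9 10 11 12 13 14 15 16 17 18 19 20 21
G :  0  1  2  0  1  2  3  4  5  3  4  0  1  2  0  1  2  3  4  5  3  4
G_C(21) = 4.
Combined Grundy value = 1 ⊕ 0 ⊕ 4 = 5.

5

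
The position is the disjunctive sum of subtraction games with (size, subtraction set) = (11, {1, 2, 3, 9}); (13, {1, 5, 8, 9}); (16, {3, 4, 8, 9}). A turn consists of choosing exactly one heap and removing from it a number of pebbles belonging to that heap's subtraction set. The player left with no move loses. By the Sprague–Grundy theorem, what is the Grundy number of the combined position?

Heap A, S = {1, 2, 3, 9}:
G(0) = 0
G(1) = mex{0} = 1
G(2) = mex{1,0} = 2
G(3) = mex{2,1,0} = 3
G(4) = mex{3,2,1} = 0
G(5) = mex{0,3,2} = 1
G(6) = mex{1,0,3} = 2
G(7) = mex{2,1,0} = 3
G(8) = mex{3,2,1} = 0
G(9) = mex{0,3,2,0} = 1
G(10) = mex{1,0,3,1} = 2
G(11) = mex{2,1,0,2} = 3
G_A(11) = 3.
Heap B, S = {1, 5, 8, 9}:
G(0) = 0
G(1) = mex{0} = 1
G(2) = mex{1} = 0
G(3) = mex{0} = 1
G(4) = mex{1} = 0
G(5) = mex{0,0} = 1
G(6) = mex{1,1} = 0
G(7) = mex{0,0} = 1
G(8) = mex{1,1,0} = 2
G(9) = mex{2,0,1,0} = 3
G(10) = mex{3,1,0,1} = 2
G(11) = mex{2,0,1,0} = 3
G(12) = mex{3,1,0,1} = 2
G(13) = mex{2,2,1,0} = 3
G_B(13) = 3.
Heap C, S = {3, 4, 8, 9}:
G(0) = 0
G(1) = mex{} = 0
G(2) = mex{} = 0
G(3) = mex{0} = 1
G(4) = mex{0,0} = 1
G(5) = mex{0,0} = 1
G(6) = mex{1,0} = 2
G(7) = mex{1,1} = 0
G(8) = mex{1,1,0} = 2
G(9) = mex{2,1,0,0} = 3
G(10) = mex{0,2,0,0} = 1
G(11) = mex{2,0,1,0} = 3
G(12) = mex{3,2,1,1} = 0
G(13) = mex{1,3,1,1} = 0
G(14) = mex{3,1,2,1} = 0
G(15) = mex{0,3,0,2} = 1
G(16) = mex{0,0,2,0} = 1
G_C(16) = 1.
Combined Grundy value = 3 ⊕ 3 ⊕ 1 = 1.

1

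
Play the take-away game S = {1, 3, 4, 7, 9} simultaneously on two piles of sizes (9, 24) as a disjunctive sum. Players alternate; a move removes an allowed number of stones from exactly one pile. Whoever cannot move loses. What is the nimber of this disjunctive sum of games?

1

All piles use S = {1, 3, 4, 7, 9}:
n :  0  1  2  3  4  5  6  7  8  9 10 11 12 13 14 15 16 17 18 19 20 21 22 23 24
G :  0  1  0  1  2  3  2  3  0  1  0  1  2  3  2  3  0  1  0  1  2  3  2  3  0
Pile A: G(9) = 1.
Pile B: G(24) = 0.
Combined Grundy value = 1 ⊕ 0 = 1.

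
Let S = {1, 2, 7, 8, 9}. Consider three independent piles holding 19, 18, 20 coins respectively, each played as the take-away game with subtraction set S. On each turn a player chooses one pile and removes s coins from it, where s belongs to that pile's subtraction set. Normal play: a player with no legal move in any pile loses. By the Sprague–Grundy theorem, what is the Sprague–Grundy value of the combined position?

3

All piles use S = {1, 2, 7, 8, 9}:
G(0) = 0
G(1) = mex{0} = 1
G(2) = mex{1,0} = 2
G(3) = mex{2,1} = 0
G(4) = mex{0,2} = 1
G(5) = mex{1,0} = 2
G(6) = mex{2,1} = 0
G(7) = mex{0,2,0} = 1
G(8) = mex{1,0,1,0} = 2
G(9) = mex{2,1,2,1,0} = 3
G(10) = mex{3,2,0,2,1} = 4
G(11) = mex{4,3,1,0,2} = 5
G(12) = mex{5,4,2,1,0} = 3
G(13) = mex{3,5,0,2,1} = 4
G(14) = mex{4,3,1,0,2} = 5
G(15) = mex{5,4,2,1,0} = 3
G(16) = mex{3,5,3,2,1} = 0
G(17) = mex{0,3,4,3,2} = 1
G(18) = mex{1,0,5,4,3} = 2
G(19) = mex{2,1,3,5,4} = 0
G(20) = mex{0,2,4,3,5} = 1
Pile A: G(19) = 0.
Pile B: G(18) = 2.
Pile C: G(20) = 1.
Combined Grundy value = 0 ⊕ 2 ⊕ 1 = 3.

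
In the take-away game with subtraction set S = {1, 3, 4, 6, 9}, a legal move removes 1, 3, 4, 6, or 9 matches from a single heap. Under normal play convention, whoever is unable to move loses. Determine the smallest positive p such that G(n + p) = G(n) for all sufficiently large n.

G(0) = 0
G(1) = mex{0} = 1
G(2) = mex{1} = 0
G(3) = mex{0,0} = 1
G(4) = mex{1,1,0} = 2
G(5) = mex{2,0,1} = 3
G(6) = mex{3,1,0,0} = 2
G(7) = mex{2,2,1,1} = 0
G(8) = mex{0,3,2,0} = 1
G(9) = mex{1,2,3,1,0} = 4
G(10) = mex{4,0,2,2,1} = 3
G(11) = mex{3,1,0,3,0} = 2
G(12) = mex{2,4,1,2,1} = 0
G(13) = mex{0,3,4,0,2} = 1
G(14) = mex{1,2,3,1,3} = 0
G(15) = mex{0,0,2,4,2} = 1
G(16) = mex{1,1,0,3,0} = 2
G(17) = mex{2,0,1,2,1} = 3
G(18) = mex{3,1,0,0,4} = 2
G(19) = mex{2,2,1,1,3} = 0
G(20) = mex{0,3,2,0,2} = 1
G(21) = mex{1,2,3,1,0} = 4
G(22) = mex{4,0,2,2,1} = 3
G(23) = mex{3,1,0,3,0} = 2
G(24) = mex{2,4,1,2,1} = 0
G(25) = mex{0,3,4,0,2} = 1
G(n+12) = G(n) holds for n = 0,…,8 (a full window of length max(S) = 9), so the sequence is purely periodic with period 12.

12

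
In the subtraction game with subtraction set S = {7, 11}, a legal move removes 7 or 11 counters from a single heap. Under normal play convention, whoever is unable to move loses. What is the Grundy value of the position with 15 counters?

n :  0  1  2  3  4  5  6  7  8  9 10 11 12 13 14 15
G :  0  0  0  0  0  0  0  1  1  1  1  1  1  1  2  2

2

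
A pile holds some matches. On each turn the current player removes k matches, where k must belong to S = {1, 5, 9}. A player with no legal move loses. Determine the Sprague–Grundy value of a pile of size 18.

0

n :  0  1  2  3  4  5  6  7  8  9 10 11 12 13 14 15 16 17 18
G :  0  1  0  1  0  1  0  1  0  1  0  1  0  1  0  1  0  1  0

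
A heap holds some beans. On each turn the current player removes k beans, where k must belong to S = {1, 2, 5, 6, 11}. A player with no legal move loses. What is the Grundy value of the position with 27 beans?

0

n :  0  1  2  3  4  5  6  7  8  9 10 11 12 13 14 15 16 17 18 19 20 21 22 23 24 25 26 27
G :  0  1  2  0  1  2  3  0  1  2  0  1  2  3  4  5  3  0  1  2  0  1  2  3  0  1  2  0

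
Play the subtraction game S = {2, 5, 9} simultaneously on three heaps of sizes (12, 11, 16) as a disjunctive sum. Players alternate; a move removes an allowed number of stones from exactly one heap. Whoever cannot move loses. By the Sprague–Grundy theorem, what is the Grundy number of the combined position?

3

All heaps use S = {2, 5, 9}:
G(0) = 0
G(1) = mex{} = 0
G(2) = mex{0} = 1
G(3) = mex{0} = 1
G(4) = mex{1} = 0
G(5) = mex{1,0} = 2
G(6) = mex{0,0} = 1
G(7) = mex{2,1} = 0
G(8) = mex{1,1} = 0
G(9) = mex{0,0,0} = 1
G(10) = mex{0,2,0} = 1
G(11) = mex{1,1,1} = 0
G(12) = mex{1,0,1} = 2
G(13) = mex{0,0,0} = 1
G(14) = mex{2,1,2} = 0
G(15) = mex{1,1,1} = 0
G(16) = mex{0,0,0} = 1
Heap A: G(12) = 2.
Heap B: G(11) = 0.
Heap C: G(16) = 1.
Combined Grundy value = 2 ⊕ 0 ⊕ 1 = 3.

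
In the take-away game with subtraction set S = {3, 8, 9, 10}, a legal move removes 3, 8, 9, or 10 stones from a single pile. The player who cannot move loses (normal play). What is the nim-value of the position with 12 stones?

n :  0  1  2  3  4  5  6  7  8  9 10 11 12
G :  0  0  0  1  1  1  0  0  2  1  1  3  2

2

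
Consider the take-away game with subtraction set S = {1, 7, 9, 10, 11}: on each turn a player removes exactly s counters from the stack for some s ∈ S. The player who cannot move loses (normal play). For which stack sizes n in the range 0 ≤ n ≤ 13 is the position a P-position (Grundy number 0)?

G(0) = 0
G(1) = mex{0} = 1
G(2) = mex{1} = 0
G(3) = mex{0} = 1
G(4) = mex{1} = 0
G(5) = mex{0} = 1
G(6) = mex{1} = 0
G(7) = mex{0,0} = 1
G(8) = mex{1,1} = 0
G(9) = mex{0,0,0} = 1
G(10) = mex{1,1,1,0} = 2
G(11) = mex{2,0,0,1,0} = 3
G(12) = mex{3,1,1,0,1} = 2
G(13) = mex{2,0,0,1,0} = 3
P-positions are exactly the n with G(n) = 0.

0, 2, 4, 6, 8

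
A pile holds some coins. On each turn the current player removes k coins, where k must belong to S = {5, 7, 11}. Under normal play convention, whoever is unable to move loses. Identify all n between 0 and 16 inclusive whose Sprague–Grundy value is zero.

0, 1, 2, 3, 4, 16

n :  0  1  2  3  4  5  6  7  8  9 10 11 12 13 14 15 16
G :  0  0  0  0  0  1  1  1  1  1  2  2  2  2  2  3  0
P-positions are exactly the n with G(n) = 0.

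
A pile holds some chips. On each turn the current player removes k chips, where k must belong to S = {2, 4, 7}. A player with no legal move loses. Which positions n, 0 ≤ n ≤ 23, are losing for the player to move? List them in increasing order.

0, 1, 6, 9, 12, 15, 18, 21

G(0) = 0
G(1) = mex{} = 0
G(2) = mex{0} = 1
G(3) = mex{0} = 1
G(4) = mex{1,0} = 2
G(5) = mex{1,0} = 2
G(6) = mex{2,1} = 0
G(7) = mex{2,1,0} = 3
G(8) = mex{0,2,0} = 1
G(9) = mex{3,2,1} = 0
G(10) = mex{1,0,1} = 2
G(11) = mex{0,3,2} = 1
G(12) = mex{2,1,2} = 0
G(13) = mex{1,0,0} = 2
G(14) = mex{0,2,3} = 1
G(15) = mex{2,1,1} = 0
G(16) = mex{1,0,0} = 2
G(17) = mex{0,2,2} = 1
G(18) = mex{2,1,1} = 0
G(19) = mex{1,0,0} = 2
G(20) = mex{0,2,2} = 1
G(21) = mex{2,1,1} = 0
G(22) = mex{1,0,0} = 2
G(23) = mex{0,2,2} = 1
P-positions are exactly the n with G(n) = 0.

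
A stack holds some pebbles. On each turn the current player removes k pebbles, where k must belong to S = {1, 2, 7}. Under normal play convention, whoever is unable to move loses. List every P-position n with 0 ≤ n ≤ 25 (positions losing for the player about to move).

0, 3, 6, 9, 12, 15, 18, 21, 24

G(0) = 0
G(1) = mex{0} = 1
G(2) = mex{1,0} = 2
G(3) = mex{2,1} = 0
G(4) = mex{0,2} = 1
G(5) = mex{1,0} = 2
G(6) = mex{2,1} = 0
G(7) = mex{0,2,0} = 1
G(8) = mex{1,0,1} = 2
G(9) = mex{2,1,2} = 0
G(10) = mex{0,2,0} = 1
G(11) = mex{1,0,1} = 2
G(12) = mex{2,1,2} = 0
G(13) = mex{0,2,0} = 1
G(14) = mex{1,0,1} = 2
G(15) = mex{2,1,2} = 0
G(16) = mex{0,2,0} = 1
G(17) = mex{1,0,1} = 2
G(18) = mex{2,1,2} = 0
G(19) = mex{0,2,0} = 1
G(20) = mex{1,0,1} = 2
G(21) = mex{2,1,2} = 0
G(22) = mex{0,2,0} = 1
G(23) = mex{1,0,1} = 2
G(24) = mex{2,1,2} = 0
G(25) = mex{0,2,0} = 1
P-positions are exactly the n with G(n) = 0.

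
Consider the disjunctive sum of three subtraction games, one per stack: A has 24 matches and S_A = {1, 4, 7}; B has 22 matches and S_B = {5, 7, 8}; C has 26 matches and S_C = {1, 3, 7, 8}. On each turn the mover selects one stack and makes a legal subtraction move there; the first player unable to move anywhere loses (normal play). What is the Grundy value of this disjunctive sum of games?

Stack A, S = {1, 4, 7}:
n :  0  1  2  3  4  5  6  7  8  9 10 11 12 13 14 15 16 17 18 19 20 21 22 23 24
G :  0  1  0  1  2  0  1  2  0  1  0  1  2  0  1  2  0  1  0  1  2  0  1  2  0
G_A(24) = 0.
Stack B, S = {5, 7, 8}:
G(0) = 0
G(1) = mex{} = 0
G(2) = mex{} = 0
G(3) = mex{} = 0
G(4) = mex{} = 0
G(5) = mex{0} = 1
G(6) = mex{0} = 1
G(7) = mex{0,0} = 1
G(8) = mex{0,0,0} = 1
G(9) = mex{0,0,0} = 1
G(10) = mex{1,0,0} = 2
G(11) = mex{1,0,0} = 2
G(12) = mex{1,1,0} = 2
G(13) = mex{1,1,1} = 0
G(14) = mex{1,1,1} = 0
G(15) = mex{2,1,1} = 0
G(16) = mex{2,1,1} = 0
G(17) = mex{2,2,1} = 0
G(18) = mex{0,2,2} = 1
G(19) = mex{0,2,2} = 1
G(20) = mex{0,0,2} = 1
G(21) = mex{0,0,0} = 1
G(22) = mex{0,0,0} = 1
G_B(22) = 1.
Stack C, S = {1, 3, 7, 8}:
n :  0  1  2  3  4  5  6  7  8  9 10 11 12 13 14 15 16 17 18 19 20 21 22 23 24 25 26
G :  0  1  0  1  0  1  0  1  2  3  2  3  2  3  2  0  1  0  1  0  1  0  1  2  3  2  3
G_C(26) = 3.
Combined Grundy value = 0 ⊕ 1 ⊕ 3 = 2.

2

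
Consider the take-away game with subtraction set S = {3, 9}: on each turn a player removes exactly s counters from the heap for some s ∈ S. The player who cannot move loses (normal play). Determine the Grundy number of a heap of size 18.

n :  0  1  2  3  4  5  6  7  8  9 10 11 12 13 14 15 16 17 18
G :  0  0  0  1  1  1  0  0  0  1  1  1  0  0  0  1  1  1  0

0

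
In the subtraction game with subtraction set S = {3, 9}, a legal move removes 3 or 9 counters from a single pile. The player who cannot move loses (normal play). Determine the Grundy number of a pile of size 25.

0

n :  0  1  2  3  4  5  6  7  8  9 10 11 12 13 14 15 16 17 18 19 20 21 22 23 24 25
G :  0  0  0  1  1  1  0  0  0  1  1  1  0  0  0  1  1  1  0  0  0  1  1  1  0  0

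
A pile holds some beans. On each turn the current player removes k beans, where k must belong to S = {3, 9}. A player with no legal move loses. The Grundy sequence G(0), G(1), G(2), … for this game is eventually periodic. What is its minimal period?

n :  0  1  2  3  4  5  6  7  8  9 10 11 12 13 14 15 16
G :  0  0  0  1  1  1  0  0  0  1  1  1  0  0  0  1  1
G(n+6) = G(n) holds for n = 0,…,8 (a full window of length max(S) = 9), so the sequence is purely periodic with period 6.

6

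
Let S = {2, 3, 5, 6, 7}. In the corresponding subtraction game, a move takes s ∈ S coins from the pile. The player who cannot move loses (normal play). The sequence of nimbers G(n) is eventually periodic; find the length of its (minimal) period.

9

G(0) = 0
G(1) = mex{} = 0
G(2) = mex{0} = 1
G(3) = mex{0,0} = 1
G(4) = mex{1,0} = 2
G(5) = mex{1,1,0} = 2
G(6) = mex{2,1,0,0} = 3
G(7) = mex{2,2,1,0,0} = 3
G(8) = mex{3,2,1,1,0} = 4
G(9) = mex{3,3,2,1,1} = 0
G(10) = mex{4,3,2,2,1} = 0
G(11) = mex{0,4,3,2,2} = 1
G(12) = mex{0,0,3,3,2} = 1
G(13) = mex{1,0,4,3,3} = 2
G(14) = mex{1,1,0,4,3} = 2
G(15) = mex{2,1,0,0,4} = 3
G(16) = mex{2,2,1,0,0} = 3
G(17) = mex{3,2,1,1,0} = 4
G(18) = mex{3,3,2,1,1} = 0
G(19) = mex{4,3,2,2,1} = 0
G(n+9) = G(n) holds for n = 0,…,6 (a full window of length max(S) = 7), so the sequence is purely periodic with period 9.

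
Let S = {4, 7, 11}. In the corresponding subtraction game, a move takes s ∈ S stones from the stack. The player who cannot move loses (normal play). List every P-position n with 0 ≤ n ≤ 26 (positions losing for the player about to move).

0, 1, 2, 3, 15, 16, 17, 18

G(0) = 0
G(1) = mex{} = 0
G(2) = mex{} = 0
G(3) = mex{} = 0
G(4) = mex{0} = 1
G(5) = mex{0} = 1
G(6) = mex{0} = 1
G(7) = mex{0,0} = 1
G(8) = mex{1,0} = 2
G(9) = mex{1,0} = 2
G(10) = mex{1,0} = 2
G(11) = mex{1,1,0} = 2
G(12) = mex{2,1,0} = 3
G(13) = mex{2,1,0} = 3
G(14) = mex{2,1,0} = 3
G(15) = mex{2,2,1} = 0
G(16) = mex{3,2,1} = 0
G(17) = mex{3,2,1} = 0
G(18) = mex{3,2,1} = 0
G(19) = mex{0,3,2} = 1
G(20) = mex{0,3,2} = 1
G(21) = mex{0,3,2} = 1
G(22) = mex{0,0,2} = 1
G(23) = mex{1,0,3} = 2
G(24) = mex{1,0,3} = 2
G(25) = mex{1,0,3} = 2
G(26) = mex{1,1,0} = 2
P-positions are exactly the n with G(n) = 0.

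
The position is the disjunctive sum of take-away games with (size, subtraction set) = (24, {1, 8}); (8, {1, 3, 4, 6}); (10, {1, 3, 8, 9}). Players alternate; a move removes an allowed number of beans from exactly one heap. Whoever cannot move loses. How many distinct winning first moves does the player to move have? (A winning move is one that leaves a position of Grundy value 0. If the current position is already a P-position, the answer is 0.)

Heap A, S = {1, 8}:
n :  0  1  2  3  4  5  6  7  8  9 10 11 12 13 14 15 16 17 18 19 20 21 22 23 24
G :  0  1  0  1  0  1  0  1  2  0  1  0  1  0  1  0  1  2  0  1  0  1  0  1  0
G_A(24) = 0.
Heap B, S = {1, 3, 4, 6}:
n : 0 1 2 3 4 5 6 7 8
G : 0 1 0 1 2 3 2 0 1
G_B(8) = 1.
Heap C, S = {1, 3, 8, 9}:
n :  0  1  2  3  4  5  6  7  8  9 10
G :  0  1  0  1  0  1  0  1  2  3  2
G_C(10) = 2.
Combined Grundy value = 0 ⊕ 1 ⊕ 2 = 3.
A winning move leaves total XOR = 0, i.e. changes one component's Grundy value g to g ⊕ X where X is the current total.
Heap A: need g' = 0⊕3 = 3. Options: 24−1→G=1, 24−8→G=1. Hits: 0.
Heap B: need g' = 1⊕3 = 2. Options: 8−1→G=0, 8−3→G=3, 8−4→G=2, 8−6→G=0. Hits: 1.
Heap C: need g' = 2⊕3 = 1. Options: 10−1→G=3, 10−3→G=1, 10−8→G=0, 10−9→G=1. Hits: 2.

3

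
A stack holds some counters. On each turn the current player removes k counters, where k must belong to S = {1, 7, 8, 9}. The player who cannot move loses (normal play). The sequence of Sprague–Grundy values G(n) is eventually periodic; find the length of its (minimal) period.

n :  0  1  2  3  4  5  6  7  8  9 10 11 12 13 14 15 16 17 18 19 20 21 22 23 24 25 26 27 28 29 30 31 32 33
G :  0  1  0  1  0  1  0  1  2  3  2  3  2  3  2  3  0  1  0  1  0  1  0  1  2  3  2  3  2  3  2  3  0  1
G(n+16) = G(n) holds for n = 0,…,8 (a full window of length max(S) = 9), so the sequence is purely periodic with period 16.

16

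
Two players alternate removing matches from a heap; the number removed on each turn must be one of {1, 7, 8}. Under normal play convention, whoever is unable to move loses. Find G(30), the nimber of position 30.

0

n :  0  1  2  3  4  5  6  7  8  9 10 11 12 13 14 15 16 17 18 19 20 21 22 23 24 25 26 27 28 29 30
G :  0  1  0  1  0  1  0  1  2  3  2  3  2  3  2  0  1  0  1  0  1  0  1  2  3  2  3  2  3  2  0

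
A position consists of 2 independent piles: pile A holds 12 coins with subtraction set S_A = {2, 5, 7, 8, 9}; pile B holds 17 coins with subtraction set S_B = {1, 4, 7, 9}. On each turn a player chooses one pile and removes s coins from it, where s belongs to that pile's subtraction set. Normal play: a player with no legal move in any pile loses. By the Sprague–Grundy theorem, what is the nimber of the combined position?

5

Pile A, S = {2, 5, 7, 8, 9}:
n :  0  1  2  3  4  5  6  7  8  9 10 11 12
G :  0  0  1  1  0  2  1  3  2  2  3  3  4
G_A(12) = 4.
Pile B, S = {1, 4, 7, 9}:
n :  0  1  2  3  4  5  6  7  8  9 10 11 12 13 14 15 16 17
G :  0  1  0  1  2  0  1  2  0  1  0  1  2  0  1  2  0  1
G_B(17) = 1.
Combined Grundy value = 4 ⊕ 1 = 5.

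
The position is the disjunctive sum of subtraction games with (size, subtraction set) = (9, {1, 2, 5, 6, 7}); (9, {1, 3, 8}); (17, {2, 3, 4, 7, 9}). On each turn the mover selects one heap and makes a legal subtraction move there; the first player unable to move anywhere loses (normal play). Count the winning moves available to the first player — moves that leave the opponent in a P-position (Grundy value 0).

Heap A, S = {1, 2, 5, 6, 7}:
G(0) = 0
G(1) = mex{0} = 1
G(2) = mex{1,0} = 2
G(3) = mex{2,1} = 0
G(4) = mex{0,2} = 1
G(5) = mex{1,0,0} = 2
G(6) = mex{2,1,1,0} = 3
G(7) = mex{3,2,2,1,0} = 4
G(8) = mex{4,3,0,2,1} = 5
G(9) = mex{5,4,1,0,2} = 3
G_A(9) = 3.
Heap B, S = {1, 3, 8}:
n : 0 1 2 3 4 5 6 7 8 9
G : 0 1 0 1 0 1 0 1 2 3
G_B(9) = 3.
Heap C, S = {2, 3, 4, 7, 9}:
n :  0  1  2  3  4  5  6  7  8  9 10 11 12 13 14 15 16 17
G :  0  0  1  1  2  2  0  3  1  4  2  0  0  1  1  2  2  0
G_C(17) = 0.
Combined Grundy value = 3 ⊕ 3 ⊕ 0 = 0.
A winning move leaves total XOR = 0, i.e. changes one component's Grundy value g to g ⊕ X where X is the current total.
Heap A: target g' = 3⊕0 = 3, but every legal move changes the Grundy value (mex property), so 0 moves.
Heap B: target g' = 3⊕0 = 3, but every legal move changes the Grundy value (mex property), so 0 moves.
Heap C: target g' = 0⊕0 = 0, but every legal move changes the Grundy value (mex property), so 0 moves.

0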